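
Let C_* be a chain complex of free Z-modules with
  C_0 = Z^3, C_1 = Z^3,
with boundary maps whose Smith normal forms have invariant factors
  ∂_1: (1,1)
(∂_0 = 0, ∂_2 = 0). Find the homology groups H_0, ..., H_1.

H_0 ≅ Z,  H_1 ≅ Z.

H_0: b_0 = 3 − 0 − 2 = 1; torsion from ∂_1 factors > 1: none. So H_0 ≅ Z.
H_1: b_1 = 3 − 2 − 0 = 1; torsion from ∂_2 factors > 1: none. So H_1 ≅ Z.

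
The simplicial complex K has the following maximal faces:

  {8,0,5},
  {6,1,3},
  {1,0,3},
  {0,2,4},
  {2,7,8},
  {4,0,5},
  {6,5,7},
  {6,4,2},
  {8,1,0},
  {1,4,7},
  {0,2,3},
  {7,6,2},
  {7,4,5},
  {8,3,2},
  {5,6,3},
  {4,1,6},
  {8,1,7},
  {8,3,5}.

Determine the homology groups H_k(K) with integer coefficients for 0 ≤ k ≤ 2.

We work with the vertex ordering 0 < 1 < 2 < 3 < 4 < 5 < 6 < 7 < 8. The simplices of K, each written with vertices in increasing order, are:

  0-simplices (9): [0], [1], [2], [3], [4], [5], [6], [7], [8]
  1-simplices (27): (27 of them)
  2-simplices (18): [0,1,3], [0,1,8], [0,2,3], [0,2,4], [0,4,5], [0,5,8], [1,3,6], [1,4,6], [1,4,7], [1,7,8], [2,3,8], [2,4,6], [2,6,7], [2,7,8], [3,5,6], [3,5,8], [4,5,7], [5,6,7]

so the chain groups are C_0 ≅ Z^9, C_1 ≅ Z^27, C_2 ≅ Z^18.

Boundary ∂_1: C_1 → C_0 is given by ∂[p,q] = [q] − [p].
The 9×27 boundary matrix has rank 8 and Smith normal form diag(1,1,1,1,1,1,1,1).

Boundary ∂_2: C_2 → C_1 maps a triangle to the signed sum of its edges. For instance
  ∂[1,3,6] = [3,6] − [1,6] + [1,3],
  ∂[2,3,8] = [3,8] − [2,8] + [2,3].
The resulting 27×18 matrix has rank 18, and its Smith normal form has invariant factors (1,1,1,1,1,1,1,1,1,1,1,1,1,1,1,1,1,2).

Reading off H_k = ker ∂_k / im ∂_{k+1}:

  H_0: rank C_0 − rank ∂_1 = 9 − 8 = 1, and the invariant factors of ∂_1 are all 1, so H_0 = Z.
  H_1: rank ker ∂_1 − rank ∂_2 = (27 − 8) − 18 = 1, and ∂_2 has invariant factor 2 > 1, so H_1 = Z ⊕ Z/2Z.
  H_2: rank ker ∂_2 − rank ∂_3 = (18 − 18) − 0 = 0, and there is no ∂_3, so H_2 = 0.

As a check, the Euler characteristic is 9 − 27 + 18 = 0, which agrees with 1 − 1 + 0 = 0.

H_0 ≅ Z,  H_1 ≅ Z ⊕ Z/2Z,  H_2 = 0.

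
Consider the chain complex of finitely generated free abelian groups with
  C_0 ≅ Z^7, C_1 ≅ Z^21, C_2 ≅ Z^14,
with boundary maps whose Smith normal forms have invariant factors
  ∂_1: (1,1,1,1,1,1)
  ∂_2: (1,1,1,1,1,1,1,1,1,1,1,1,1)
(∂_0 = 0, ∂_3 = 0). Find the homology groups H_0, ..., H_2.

H_0: b_0 = 7 − 0 − 6 = 1; torsion from ∂_1 factors > 1: none. So H_0 = Z.
H_1: b_1 = 21 − 6 − 13 = 2; torsion from ∂_2 factors > 1: none. So H_1 = Z^2.
H_2: b_2 = 14 − 13 − 0 = 1; torsion from ∂_3 factors > 1: none. So H_2 = Z.

H_0 = Z,  H_1 = Z^2,  H_2 = Z.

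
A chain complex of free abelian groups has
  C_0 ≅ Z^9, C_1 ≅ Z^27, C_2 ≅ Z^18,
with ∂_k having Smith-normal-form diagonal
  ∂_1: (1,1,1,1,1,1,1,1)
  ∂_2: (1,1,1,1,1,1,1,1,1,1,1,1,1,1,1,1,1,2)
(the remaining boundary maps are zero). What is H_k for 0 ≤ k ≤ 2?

H_0 ≅ Z,  H_1 ≅ Z ⊕ Z_2,  H_2 = 0.

H_0: b_0 = 9 − 0 − 8 = 1; torsion from ∂_1 factors > 1: none. So H_0 ≅ Z.
H_1: b_1 = 27 − 8 − 18 = 1; torsion from ∂_2 factors > 1: [2]. So H_1 ≅ Z ⊕ Z_2.
H_2: b_2 = 18 − 18 − 0 = 0; torsion from ∂_3 factors > 1: none. So H_2 ≅ 0.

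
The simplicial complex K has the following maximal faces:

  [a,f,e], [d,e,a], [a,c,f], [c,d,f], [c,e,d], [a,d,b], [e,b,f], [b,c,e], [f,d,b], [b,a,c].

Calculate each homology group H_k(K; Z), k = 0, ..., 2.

Order the vertices as a < b < c < d < e < f. Listing each simplex with vertices in this order, K has dimension 2 with simplices:

  0-simplices (6): a, b, c, d, e, f
  1-simplices (15): ab, ac, ad, ae, af, bc, bd, be, bf, cd, ce, cf, de, df, ef
  2-simplices (10): abc, abd, acf, ade, aef, bce, bdf, bef, cde, cdf

so the chain groups are C_0 ≅ Z^6, C_1 ≅ Z^15, C_2 ≅ Z^10.

Boundary ∂_1: C_1 → C_0 sends each edge [p,q] (with p < q) to q − p. For instance
  ∂bf = f − b.
The 6×15 boundary matrix has rank 5 and Smith normal form diag(1,1,1,1,1).

Boundary ∂_2: C_2 → C_1 acts by ∂[p,q,r] = [q,r] − [p,r] + [p,q]. For instance
  ∂abd = bd − ad + ab,
  ∂acf = cf − af + ac.
This gives a 15×10 integer matrix of rank 10; reducing to Smith normal form yields diagonal entries (1,1,1,1,1,1,1,1,1,2).

Computing H_k = (kernel of ∂_k) / (image of ∂_{k+1}):

  H_0: rank C_0 − rank ∂_1 = 6 − 5 = 1, and the invariant factors of ∂_1 are all 1, so H_0 = Z.
  H_1: rank ker ∂_1 − rank ∂_2 = (15 − 5) − 10 = 0, and ∂_2 has invariant factor 2 > 1, so H_1 = Z/2.
  H_2: rank ker ∂_2 − rank ∂_3 = (10 − 10) − 0 = 0, and there is no ∂_3, so H_2 = 0.

As a check, the Euler characteristic is 6 − 15 + 10 = 1, which agrees with 1 − 0 + 0 = 1.
(K is a triangulation of the real projective plane RP^2.)

H_0 ≅ Z,  H_1 ≅ Z/2,  H_2 = 0.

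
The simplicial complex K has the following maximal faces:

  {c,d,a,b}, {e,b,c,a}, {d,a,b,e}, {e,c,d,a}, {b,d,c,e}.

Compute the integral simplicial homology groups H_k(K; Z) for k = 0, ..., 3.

Fix the vertex order a < b < c < d < e and write every simplex with vertices in increasing order. Then dim K = 3 and the simplices of K are:

  0-simplices (5): a, b, c, d, e
  1-simplices (10): ab, ac, ad, ae, bc, bd, be, cd, ce, de
  2-simplices (10): abc, abd, abe, acd, ace, ade, bcd, bce, bde, cde
  3-simplices (5): abcd, abce, abde, acde, bcde

Hence C_0 ≅ Z^5, C_1 ≅ Z^10, C_2 ≅ Z^10, C_3 ≅ Z^5.

∂_1: C_1 → C_0 maps an edge to its endpoints' difference, ∂[p,q] = q − p. For instance
  ∂ae = e − a.
The resulting 5×10 matrix has rank 4, and its Smith normal form has invariant factors (1,1,1,1).

The boundary map ∂_2: C_2 → C_1 sends each 2-simplex [p,q,r] to [q,r] − [p,r] + [p,q]. For instance
  ∂bce = ce − be + bc,
  ∂bde = de − be + bd.
The resulting 10×10 matrix has rank 6, and its Smith normal form has invariant factors (1,1,1,1,1,1).

The boundary map ∂_3: C_3 → C_2 sends each 3-simplex σ to the alternating sum Σ_i (−1)^i (σ with its i-th vertex removed). For instance
  ∂acde = cde − ade + ace − acd,
  ∂abce = bce − ace + abe − abc.
The 10×5 boundary matrix has rank 4 and Smith normal form diag(1,1,1,1).

Computing H_k = (kernel of ∂_k) / (image of ∂_{k+1}):

  H_0: rank C_0 − rank ∂_1 = 5 − 4 = 1, and the invariant factors of ∂_1 are all 1, so H_0 ≅ Z.
  H_1: rank ker ∂_1 − rank ∂_2 = (10 − 4) − 6 = 0, and the invariant factors of ∂_2 are all 1, so H_1 ≅ 0.
  H_2: rank ker ∂_2 − rank ∂_3 = (10 − 6) − 4 = 0, and the invariant factors of ∂_3 are all 1, so H_2 ≅ 0.
  H_3: rank ker ∂_3 − rank ∂_4 = (5 − 4) − 0 = 1, and there is no ∂_4, so H_3 ≅ Z.

As a check, the Euler characteristic is 5 − 10 + 10 − 5 = 0, which agrees with 1 − 0 + 0 − 1 = 0.

H_0 ≅ Z,  H_1 = 0,  H_2 = 0,  H_3 ≅ Z.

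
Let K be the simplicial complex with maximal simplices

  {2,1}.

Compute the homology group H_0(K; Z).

Fix the vertex order 1 < 2 and write every simplex with vertices in increasing order. Then dim K = 1 and the simplices of K are:

  0-simplices (2): [1], [2]
  1-simplices (1): [1,2]

giving chain groups C_0 ≅ Z^2, C_1 ≅ Z^1.

Boundary ∂_1: C_1 → C_0 is given by ∂[p,q] = [q] − [p]. For instance
  ∂[1,2] = [2] − [1].
As a 2×1 matrix over Z this has rank 1, with invariant factors (1).

Reading off H_k = ker ∂_k / im ∂_{k+1}:

  H_0: rank C_0 − rank ∂_1 = 2 − 1 = 1, and the invariant factors of ∂_1 are all 1, so H_0 ≅ Z.

H_0 ≅ Z.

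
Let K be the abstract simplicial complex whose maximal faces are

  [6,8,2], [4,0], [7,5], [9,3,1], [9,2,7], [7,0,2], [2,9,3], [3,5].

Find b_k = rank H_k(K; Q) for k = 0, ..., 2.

b_0 = 1, b_1 = 1, b_2 = 0.

Order the vertices as 0 < 1 < 2 < 3 < 4 < 5 < 6 < 7 < 8 < 9. Listing each simplex with vertices in this order, K has dimension 2 with simplices:

  0-simplices (10): [0], [1], [2], [3], [4], [5], [6], [7], [8], [9]
  1-simplices (15): [0,2], [0,4], [0,7], [1,3], [1,9], [2,3], [2,6], [2,7], [2,8], [2,9], [3,5], [3,9], [5,7], [6,8], [7,9]
  2-simplices (5): [0,2,7], [1,3,9], [2,3,9], [2,6,8], [2,7,9]

so the chain groups are C_0 ≅ Z^10, C_1 ≅ Z^15, C_2 ≅ Z^5.

Boundary ∂_1: C_1 → C_0 sends each edge [p,q] (with p < q) to q − p. For instance
  ∂[1,3] = [3] − [1].
This gives a 10×15 integer matrix of rank 9; reducing to Smith normal form yields diagonal entries (1,1,1,1,1,1,1,1,1).

Boundary ∂_2: C_2 → C_1 sends each 2-simplex [p,q,r] to [q,r] − [p,r] + [p,q]. For instance
  ∂[2,7,9] = [7,9] − [2,9] + [2,7],
  ∂[0,2,7] = [2,7] − [0,7] + [0,2].
The 15×5 boundary matrix has rank 5 and Smith normal form diag(1,1,1,1,1).

Now H_k = ker ∂_k / im ∂_{k+1}, so:

  H_0: rank C_0 − rank ∂_1 = 10 − 9 = 1, and the invariant factors of ∂_1 are all 1, so H_0 ≅ Z.
  H_1: rank ker ∂_1 − rank ∂_2 = (15 − 9) − 5 = 1, and the invariant factors of ∂_2 are all 1, so H_1 ≅ Z.
  H_2: rank ker ∂_2 − rank ∂_3 = (5 − 5) − 0 = 0, and there is no ∂_3, so H_2 ≅ 0.

As a check, the Euler characteristic is 10 − 15 + 5 = 0, which agrees with 1 − 1 + 0 = 0.

Hence the Betti numbers are b_0 = 1, b_1 = 1, b_2 = 0.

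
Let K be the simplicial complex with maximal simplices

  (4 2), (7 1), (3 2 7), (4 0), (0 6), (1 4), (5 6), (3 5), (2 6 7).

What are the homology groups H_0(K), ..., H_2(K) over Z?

H_0 = Z,  H_1 = Z^3,  H_2 = 0.

We work with the vertex ordering 0 < 1 < 2 < 3 < 4 < 5 < 6 < 7. The simplices of K, each written with vertices in increasing order, are:

  0-simplices (8): [0], [1], [2], [3], [4], [5], [6], [7]
  1-simplices (12): [0,4], [0,6], [1,4], [1,7], [2,3], [2,4], [2,6], [2,7], [3,5], [3,7], [5,6], [6,7]
  2-simplices (2): [2,3,7], [2,6,7]

giving chain groups C_0 ≅ Z^8, C_1 ≅ Z^12, C_2 ≅ Z^2.

Boundary ∂_1: C_1 → C_0 sends each edge [p,q] (with p < q) to q − p.
The resulting 8×12 matrix has rank 7, and its Smith normal form has invariant factors (1,1,1,1,1,1,1).

∂_2: C_2 → C_1 sends each 2-simplex [p,q,r] to [q,r] − [p,r] + [p,q]. For instance
  ∂[2,6,7] = [6,7] − [2,7] + [2,6],
  ∂[2,3,7] = [3,7] − [2,7] + [2,3].
The 12×2 boundary matrix has rank 2 and Smith normal form diag(1,1).

Computing H_k = (kernel of ∂_k) / (image of ∂_{k+1}):

  H_0: rank C_0 − rank ∂_1 = 8 − 7 = 1, and the invariant factors of ∂_1 are all 1, so H_0 ≅ Z.
  H_1: rank ker ∂_1 − rank ∂_2 = (12 − 7) − 2 = 3, and the invariant factors of ∂_2 are all 1, so H_1 ≅ Z^3.
  H_2: rank ker ∂_2 − rank ∂_3 = (2 − 2) − 0 = 0, and there is no ∂_3, so H_2 ≅ 0.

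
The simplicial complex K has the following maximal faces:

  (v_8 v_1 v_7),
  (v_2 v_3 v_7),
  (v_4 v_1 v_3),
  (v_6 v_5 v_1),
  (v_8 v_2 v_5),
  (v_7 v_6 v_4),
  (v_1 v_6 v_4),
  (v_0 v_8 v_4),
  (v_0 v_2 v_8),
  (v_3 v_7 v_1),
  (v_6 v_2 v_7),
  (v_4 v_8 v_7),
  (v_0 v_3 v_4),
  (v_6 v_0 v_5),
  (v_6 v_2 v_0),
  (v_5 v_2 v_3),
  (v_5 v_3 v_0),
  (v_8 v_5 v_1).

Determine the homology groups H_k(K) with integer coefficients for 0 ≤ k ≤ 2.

Take the total order v_0 < v_1 < v_2 < v_3 < v_4 < v_5 < v_6 < v_7 < v_8 on the vertex set. Then K (dimension 2) consists of the simplices:

  0-simplices (9): [v_0], [v_1], [v_2], [v_3], [v_4], [v_5], [v_6], [v_7], [v_8]
  1-simplices (27): (27 of them)
  2-simplices (18): (18 of them)

so the chain groups are C_0 ≅ Z^9, C_1 ≅ Z^27, C_2 ≅ Z^18.

Boundary ∂_1: C_1 → C_0 maps an edge to its endpoints' difference, ∂[p,q] = q − p. For instance
  ∂[v_2,v_3] = [v_3] − [v_2].
The 9×27 boundary matrix has rank 8 and Smith normal form diag(1,1,1,1,1,1,1,1).

∂_2: C_2 → C_1 maps a triangle to the signed sum of its edges. For instance
  ∂[v_1,v_4,v_6] = [v_4,v_6] − [v_1,v_6] + [v_1,v_4],
  ∂[v_0,v_3,v_5] = [v_3,v_5] − [v_0,v_5] + [v_0,v_3].
This gives a 27×18 integer matrix of rank 18; reducing to Smith normal form yields diagonal entries (1,1,1,1,1,1,1,1,1,1,1,1,1,1,1,1,1,2).

Computing H_k = (kernel of ∂_k) / (image of ∂_{k+1}):

  H_0: rank C_0 − rank ∂_1 = 9 − 8 = 1, and the invariant factors of ∂_1 are all 1, so H_0 ≅ Z.
  H_1: rank ker ∂_1 − rank ∂_2 = (27 − 8) − 18 = 1, and ∂_2 has invariant factor 2 > 1, so H_1 ≅ Z × Z/2.
  H_2: rank ker ∂_2 − rank ∂_3 = (18 − 18) − 0 = 0, and there is no ∂_3, so H_2 ≅ 0.

H_0 = Z,  H_1 = Z × Z/2,  H_2 = 0.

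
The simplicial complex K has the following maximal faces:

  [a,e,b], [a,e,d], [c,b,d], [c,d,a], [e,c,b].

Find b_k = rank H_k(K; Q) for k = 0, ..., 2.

Take the total order a < b < c < d < e on the vertex set. Then K (dimension 2) consists of the simplices:

  0-simplices (5): a, b, c, d, e
  1-simplices (10): ab, ac, ad, ae, bc, bd, be, cd, ce, de
  2-simplices (5): abe, acd, ade, bcd, bce

so the chain groups are C_0 ≅ Z^5, C_1 ≅ Z^10, C_2 ≅ Z^5.

The boundary map ∂_1: C_1 → C_0 is given by ∂[p,q] = [q] − [p]. For instance
  ∂cd = d − c.
This gives a 5×10 integer matrix of rank 4; reducing to Smith normal form yields diagonal entries (1,1,1,1).

Boundary ∂_2: C_2 → C_1 sends each 2-simplex [p,q,r] to [q,r] − [p,r] + [p,q]. For instance
  ∂ade = de − ae + ad,
  ∂acd = cd − ad + ac.
The 10×5 boundary matrix has rank 5 and Smith normal form diag(1,1,1,1,1).

Computing H_k = (kernel of ∂_k) / (image of ∂_{k+1}):

  H_0: rank C_0 − rank ∂_1 = 5 − 4 = 1, and the invariant factors of ∂_1 are all 1, so H_0 = Z.
  H_1: rank ker ∂_1 − rank ∂_2 = (10 − 4) − 5 = 1, and the invariant factors of ∂_2 are all 1, so H_1 = Z.
  H_2: rank ker ∂_2 − rank ∂_3 = (5 − 5) − 0 = 0, and there is no ∂_3, so H_2 = 0.

(K is a triangulation of the Möbius band.)

Hence the Betti numbers are b_0 = 1, b_1 = 1, b_2 = 0.

b_0 = 1, b_1 = 1, b_2 = 0.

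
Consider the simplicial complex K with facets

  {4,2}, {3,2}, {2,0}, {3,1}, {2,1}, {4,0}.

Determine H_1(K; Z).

Fix the vertex order 0 < 1 < 2 < 3 < 4 and write every simplex with vertices in increasing order. Then dim K = 1 and the simplices of K are:

  0-simplices (5): [0], [1], [2], [3], [4]
  1-simplices (6): [0,2], [0,4], [1,2], [1,3], [2,3], [2,4]

Hence C_0 ≅ Z^5, C_1 ≅ Z^6.

The boundary map ∂_1: C_1 → C_0 is given by ∂[p,q] = [q] − [p]. For instance
  ∂[2,4] = [4] − [2].
The resulting 5×6 matrix has rank 4, and its Smith normal form has invariant factors (1,1,1,1).

From H_k ≅ ker(∂_k) / im(∂_{k+1}) we obtain:

  H_1: rank ker ∂_1 − rank ∂_2 = (6 − 4) − 0 = 2, and there is no ∂_2, so H_1 ≅ Z^2.

H_1 ≅ Z^2.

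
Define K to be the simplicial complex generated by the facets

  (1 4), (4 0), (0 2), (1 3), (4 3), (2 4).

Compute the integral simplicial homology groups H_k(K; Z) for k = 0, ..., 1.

K has 5 vertices, 6 edges.
rank ∂_0 = 0, rank ∂_1 = 4 ⇒ b_0 = 5 − 0 − 4 = 1; all invariant factors of ∂_1 are 1 so no torsion. So H_0 ≅ Z.
rank ∂_1 = 4, rank ∂_2 = 0 ⇒ b_1 = 6 − 4 − 0 = 2. So H_1 ≅ Z^2.

H_0 = Z,  H_1 = Z^2.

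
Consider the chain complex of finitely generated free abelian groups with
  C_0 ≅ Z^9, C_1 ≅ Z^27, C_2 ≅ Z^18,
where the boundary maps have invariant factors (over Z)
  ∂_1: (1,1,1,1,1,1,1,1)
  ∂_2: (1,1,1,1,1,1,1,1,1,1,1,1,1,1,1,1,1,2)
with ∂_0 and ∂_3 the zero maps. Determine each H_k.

H_0: b_0 = 9 − 0 − 8 = 1; torsion from ∂_1 factors > 1: none. So H_0 ≅ Z.
H_1: b_1 = 27 − 8 − 18 = 1; torsion from ∂_2 factors > 1: [2]. So H_1 ≅ Z × Z/2.
H_2: b_2 = 18 − 18 − 0 = 0; torsion from ∂_3 factors > 1: none. So H_2 ≅ 0.

H_0 ≅ Z,  H_1 ≅ Z × Z/2,  H_2 = 0.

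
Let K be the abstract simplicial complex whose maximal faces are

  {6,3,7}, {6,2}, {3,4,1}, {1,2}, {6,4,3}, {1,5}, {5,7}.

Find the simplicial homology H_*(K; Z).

H_0 ≅ Z,  H_1 ≅ Z^2,  H_2 = 0.

Take the total order 1 < 2 < 3 < 4 < 5 < 6 < 7 on the vertex set. Then K (dimension 2) consists of the simplices:

  0-simplices (7): [1], [2], [3], [4], [5], [6], [7]
  1-simplices (11): [1,2], [1,3], [1,4], [1,5], [2,6], [3,4], [3,6], [3,7], [4,6], [5,7], [6,7]
  2-simplices (3): [1,3,4], [3,4,6], [3,6,7]

so the chain groups are C_0 ≅ Z^7, C_1 ≅ Z^11, C_2 ≅ Z^3.

∂_1: C_1 → C_0 sends each edge [p,q] (with p < q) to q − p. For instance
  ∂[5,7] = [7] − [5].
This gives a 7×11 integer matrix of rank 6; reducing to Smith normal form yields diagonal entries (1,1,1,1,1,1).

The boundary map ∂_2: C_2 → C_1 maps a triangle to the signed sum of its edges. For instance
  ∂[3,6,7] = [6,7] − [3,7] + [3,6],
  ∂[1,3,4] = [3,4] − [1,4] + [1,3].
As a 11×3 matrix over Z this has rank 3, with invariant factors (1,1,1).

From H_k ≅ ker(∂_k) / im(∂_{k+1}) we obtain:

  H_0: rank C_0 − rank ∂_1 = 7 − 6 = 1, and the invariant factors of ∂_1 are all 1, so H_0 = Z.
  H_1: rank ker ∂_1 − rank ∂_2 = (11 − 6) − 3 = 2, and the invariant factors of ∂_2 are all 1, so H_1 = Z^2.
  H_2: rank ker ∂_2 − rank ∂_3 = (3 − 3) − 0 = 0, and there is no ∂_3, so H_2 = 0.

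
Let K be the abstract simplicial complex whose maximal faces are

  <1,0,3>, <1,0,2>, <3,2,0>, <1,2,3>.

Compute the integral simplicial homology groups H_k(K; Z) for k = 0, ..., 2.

H_0 ≅ Z,  H_1 = 0,  H_2 ≅ Z.

Take the total order 0 < 1 < 2 < 3 on the vertex set. Then K (dimension 2) consists of the simplices:

  0-simplices (4): [0], [1], [2], [3]
  1-simplices (6): [0,1], [0,2], [0,3], [1,2], [1,3], [2,3]
  2-simplices (4): [0,1,2], [0,1,3], [0,2,3], [1,2,3]

so the chain groups are C_0 ≅ Z^4, C_1 ≅ Z^6, C_2 ≅ Z^4.

Boundary ∂_1: C_1 → C_0 sends each edge [p,q] (with p < q) to q − p. For instance
  ∂[0,1] = [1] − [0].
This gives a 4×6 integer matrix of rank 3; reducing to Smith normal form yields diagonal entries (1,1,1).

The boundary map ∂_2: C_2 → C_1 acts by ∂[p,q,r] = [q,r] − [p,r] + [p,q]. For instance
  ∂[0,2,3] = [2,3] − [0,3] + [0,2],
  ∂[0,1,3] = [1,3] − [0,3] + [0,1].
The 6×4 boundary matrix has rank 3 and Smith normal form diag(1,1,1).

Computing H_k = (kernel of ∂_k) / (image of ∂_{k+1}):

  H_0: rank C_0 − rank ∂_1 = 4 − 3 = 1, and the invariant factors of ∂_1 are all 1, so H_0 ≅ Z.
  H_1: rank ker ∂_1 − rank ∂_2 = (6 − 3) − 3 = 0, and the invariant factors of ∂_2 are all 1, so H_1 ≅ 0.
  H_2: rank ker ∂_2 − rank ∂_3 = (4 − 3) − 0 = 1, and there is no ∂_3, so H_2 ≅ Z.

(K is a triangulation of the 2-sphere S^2.)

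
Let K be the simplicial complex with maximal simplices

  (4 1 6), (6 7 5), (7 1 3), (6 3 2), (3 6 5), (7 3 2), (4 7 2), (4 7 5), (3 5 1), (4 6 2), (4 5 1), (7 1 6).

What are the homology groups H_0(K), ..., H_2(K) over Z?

Take the total order 1 < 2 < 3 < 4 < 5 < 6 < 7 on the vertex set. Then K (dimension 2) consists of the simplices:

  0-simplices (7): [1], [2], [3], [4], [5], [6], [7]
  1-simplices (18): [1,3], [1,4], [1,5], [1,6], [1,7], [2,3], [2,4], [2,6], [2,7], [3,5], [3,6], [3,7], [4,5], [4,6], [4,7], [5,6], [5,7], [6,7]
  2-simplices (12): [1,3,5], [1,3,7], [1,4,5], [1,4,6], [1,6,7], [2,3,6], [2,3,7], [2,4,6], [2,4,7], [3,5,6], [4,5,7], [5,6,7]

Hence C_0 ≅ Z^7, C_1 ≅ Z^18, C_2 ≅ Z^12.

Boundary ∂_1: C_1 → C_0 sends each edge [p,q] (with p < q) to q − p.
The 7×18 boundary matrix has rank 6 and Smith normal form diag(1,1,1,1,1,1).

Boundary ∂_2: C_2 → C_1 sends each 2-simplex [p,q,r] to [q,r] − [p,r] + [p,q]. For instance
  ∂[2,4,6] = [4,6] − [2,6] + [2,4],
  ∂[1,4,6] = [4,6] − [1,6] + [1,4].
The 18×12 boundary matrix has rank 12 and Smith normal form diag(1,1,1,1,1,1,1,1,1,1,1,2).

Reading off H_k = ker ∂_k / im ∂_{k+1}:

  H_0: rank C_0 − rank ∂_1 = 7 − 6 = 1, and the invariant factors of ∂_1 are all 1, so H_0 ≅ Z.
  H_1: rank ker ∂_1 − rank ∂_2 = (18 − 6) − 12 = 0, and ∂_2 has invariant factor 2 > 1, so H_1 ≅ Z/2Z.
  H_2: rank ker ∂_2 − rank ∂_3 = (12 − 12) − 0 = 0, and there is no ∂_3, so H_2 ≅ 0.

H_0 ≅ Z,  H_1 ≅ Z/2Z,  H_2 = 0.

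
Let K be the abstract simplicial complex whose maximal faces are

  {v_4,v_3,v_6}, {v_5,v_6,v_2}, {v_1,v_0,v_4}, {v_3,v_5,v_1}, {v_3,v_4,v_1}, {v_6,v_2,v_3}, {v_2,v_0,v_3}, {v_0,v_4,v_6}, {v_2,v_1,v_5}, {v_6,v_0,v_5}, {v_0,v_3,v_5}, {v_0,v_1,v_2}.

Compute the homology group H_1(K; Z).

H_1 ≅ Z_2.

Fix the vertex order v_0 < v_1 < v_2 < v_3 < v_4 < v_5 < v_6 and write every simplex with vertices in increasing order. Then dim K = 2 and the simplices of K are:

  0-simplices (7): [v_0], [v_1], [v_2], [v_3], [v_4], [v_5], [v_6]
  1-simplices (18): (18 of them)
  2-simplices (12): (12 of them)

giving chain groups C_0 ≅ Z^7, C_1 ≅ Z^18, C_2 ≅ Z^12.

∂_1: C_1 → C_0 is given by ∂[p,q] = [q] − [p]. For instance
  ∂[v_1,v_3] = [v_3] − [v_1].
The 7×18 boundary matrix has rank 6 and Smith normal form diag(1,1,1,1,1,1).

The boundary map ∂_2: C_2 → C_1 maps a triangle to the signed sum of its edges. For instance
  ∂[v_2,v_5,v_6] = [v_5,v_6] − [v_2,v_6] + [v_2,v_5],
  ∂[v_3,v_4,v_6] = [v_4,v_6] − [v_3,v_6] + [v_3,v_4].
The 18×12 boundary matrix has rank 12 and Smith normal form diag(1,1,1,1,1,1,1,1,1,1,1,2).

Computing H_k = (kernel of ∂_k) / (image of ∂_{k+1}):

  H_1: rank ker ∂_1 − rank ∂_2 = (18 − 6) − 12 = 0, and ∂_2 has invariant factor 2 > 1, so H_1 ≅ Z_2.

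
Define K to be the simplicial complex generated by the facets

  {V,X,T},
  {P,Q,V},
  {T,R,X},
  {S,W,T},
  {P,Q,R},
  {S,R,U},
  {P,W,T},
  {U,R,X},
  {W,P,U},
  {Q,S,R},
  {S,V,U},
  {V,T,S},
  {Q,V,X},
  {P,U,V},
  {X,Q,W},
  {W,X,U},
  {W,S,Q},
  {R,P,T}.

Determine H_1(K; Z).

Fix the vertex order P < Q < R < S < T < U < V < W < X and write every simplex with vertices in increasing order. Then dim K = 2 and the simplices of K are:

  0-simplices (9): P, Q, R, S, T, U, V, W, X
  1-simplices (27): PQ, PR, PT, PU, PV, PW, QR, QS, QV, QW, QX, RS, RT, RU, RX, ST, SU, SV, SW, TV, TW, TX, UV, UW, UX, VX, WX
  2-simplices (18): PQR, PQV, PRT, PTW, PUV, PUW, QRS, QSW, QVX, QWX, RSU, RTX, RUX, STV, STW, SUV, TVX, UWX

so the chain groups are C_0 ≅ Z^9, C_1 ≅ Z^27, C_2 ≅ Z^18.

The boundary map ∂_1: C_1 → C_0 sends each edge [p,q] (with p < q) to q − p.
This gives a 9×27 integer matrix of rank 8; reducing to Smith normal form yields diagonal entries (1,1,1,1,1,1,1,1).

∂_2: C_2 → C_1 maps a triangle to the signed sum of its edges. For instance
  ∂PUV = UV − PV + PU,
  ∂STW = TW − SW + ST.
This gives a 27×18 integer matrix of rank 17; reducing to Smith normal form yields diagonal entries (1,1,1,1,1,1,1,1,1,1,1,1,1,1,1,1,1).

Now H_k = ker ∂_k / im ∂_{k+1}, so:

  H_1: rank ker ∂_1 − rank ∂_2 = (27 − 8) − 17 = 2, and the invariant factors of ∂_2 are all 1, so H_1 = Z^2.

(K is a triangulation of the torus T^2.)

H_1 = Z^2.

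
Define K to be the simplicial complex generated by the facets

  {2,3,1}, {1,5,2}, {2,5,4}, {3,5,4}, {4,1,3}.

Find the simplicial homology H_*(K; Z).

H_0 ≅ Z,  H_1 ≅ Z,  H_2 = 0.

Order the vertices as 1 < 2 < 3 < 4 < 5. Listing each simplex with vertices in this order, K has dimension 2 with simplices:

  0-simplices (5): [1], [2], [3], [4], [5]
  1-simplices (10): [1,2], [1,3], [1,4], [1,5], [2,3], [2,4], [2,5], [3,4], [3,5], [4,5]
  2-simplices (5): [1,2,3], [1,2,5], [1,3,4], [2,4,5], [3,4,5]

so the chain groups are C_0 ≅ Z^5, C_1 ≅ Z^10, C_2 ≅ Z^5.

∂_1: C_1 → C_0 sends each edge [p,q] (with p < q) to q − p. For instance
  ∂[1,5] = [5] − [1].
The 5×10 boundary matrix has rank 4 and Smith normal form diag(1,1,1,1).

∂_2: C_2 → C_1 maps a triangle to the signed sum of its edges. For instance
  ∂[2,4,5] = [4,5] − [2,5] + [2,4],
  ∂[3,4,5] = [4,5] − [3,5] + [3,4].
The resulting 10×5 matrix has rank 5, and its Smith normal form has invariant factors (1,1,1,1,1).

Now H_k = ker ∂_k / im ∂_{k+1}, so:

  H_0: rank C_0 − rank ∂_1 = 5 − 4 = 1, and the invariant factors of ∂_1 are all 1, so H_0 = Z.
  H_1: rank ker ∂_1 − rank ∂_2 = (10 − 4) − 5 = 1, and the invariant factors of ∂_2 are all 1, so H_1 = Z.
  H_2: rank ker ∂_2 − rank ∂_3 = (5 − 5) − 0 = 0, and there is no ∂_3, so H_2 = 0.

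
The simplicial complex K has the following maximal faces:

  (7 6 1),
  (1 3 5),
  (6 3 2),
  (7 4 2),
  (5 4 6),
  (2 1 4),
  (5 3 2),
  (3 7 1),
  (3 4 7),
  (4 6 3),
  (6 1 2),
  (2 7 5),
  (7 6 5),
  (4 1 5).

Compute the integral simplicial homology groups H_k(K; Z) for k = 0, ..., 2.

H_0 = Z,  H_1 = Z^2,  H_2 = Z.

Order the vertices as 1 < 2 < 3 < 4 < 5 < 6 < 7. Listing each simplex with vertices in this order, K has dimension 2 with simplices:

  0-simplices (7): [1], [2], [3], [4], [5], [6], [7]
  1-simplices (21): [1,2], [1,3], [1,4], [1,5], [1,6], [1,7], [2,3], [2,4], [2,5], [2,6], [2,7], [3,4], [3,5], [3,6], [3,7], [4,5], [4,6], [4,7], [5,6], [5,7], [6,7]
  2-simplices (14): [1,2,4], [1,2,6], [1,3,5], [1,3,7], [1,4,5], [1,6,7], [2,3,5], [2,3,6], [2,4,7], [2,5,7], [3,4,6], [3,4,7], [4,5,6], [5,6,7]

so the chain groups are C_0 ≅ Z^7, C_1 ≅ Z^21, C_2 ≅ Z^14.

Boundary ∂_1: C_1 → C_0 sends each edge [p,q] (with p < q) to q − p. For instance
  ∂[2,3] = [3] − [2].
As a 7×21 matrix over Z this has rank 6, with invariant factors (1,1,1,1,1,1).

Boundary ∂_2: C_2 → C_1 sends each 2-simplex [p,q,r] to [q,r] − [p,r] + [p,q]. For instance
  ∂[1,2,6] = [2,6] − [1,6] + [1,2],
  ∂[2,3,6] = [3,6] − [2,6] + [2,3].
As a 21×14 matrix over Z this has rank 13, with invariant factors (1,1,1,1,1,1,1,1,1,1,1,1,1).

Now H_k = ker ∂_k / im ∂_{k+1}, so:

  H_0: rank C_0 − rank ∂_1 = 7 − 6 = 1, and the invariant factors of ∂_1 are all 1, so H_0 = Z.
  H_1: rank ker ∂_1 − rank ∂_2 = (21 − 6) − 13 = 2, and the invariant factors of ∂_2 are all 1, so H_1 = Z^2.
  H_2: rank ker ∂_2 − rank ∂_3 = (14 − 13) − 0 = 1, and there is no ∂_3, so H_2 = Z.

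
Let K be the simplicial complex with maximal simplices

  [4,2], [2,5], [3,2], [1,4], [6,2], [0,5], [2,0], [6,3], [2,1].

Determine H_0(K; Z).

H_0 ≅ Z.

Fix the vertex order 0 < 1 < 2 < 3 < 4 < 5 < 6 and write every simplex with vertices in increasing order. Then dim K = 1 and the simplices of K are:

  0-simplices (7): [0], [1], [2], [3], [4], [5], [6]
  1-simplices (9): [0,2], [0,5], [1,2], [1,4], [2,3], [2,4], [2,5], [2,6], [3,6]

Hence C_0 ≅ Z^7, C_1 ≅ Z^9.

Boundary ∂_1: C_1 → C_0 sends each edge [p,q] (with p < q) to q − p.
The 7×9 boundary matrix has rank 6 and Smith normal form diag(1,1,1,1,1,1).

Now H_k = ker ∂_k / im ∂_{k+1}, so:

  H_0: rank C_0 − rank ∂_1 = 7 − 6 = 1, and the invariant factors of ∂_1 are all 1, so H_0 = Z.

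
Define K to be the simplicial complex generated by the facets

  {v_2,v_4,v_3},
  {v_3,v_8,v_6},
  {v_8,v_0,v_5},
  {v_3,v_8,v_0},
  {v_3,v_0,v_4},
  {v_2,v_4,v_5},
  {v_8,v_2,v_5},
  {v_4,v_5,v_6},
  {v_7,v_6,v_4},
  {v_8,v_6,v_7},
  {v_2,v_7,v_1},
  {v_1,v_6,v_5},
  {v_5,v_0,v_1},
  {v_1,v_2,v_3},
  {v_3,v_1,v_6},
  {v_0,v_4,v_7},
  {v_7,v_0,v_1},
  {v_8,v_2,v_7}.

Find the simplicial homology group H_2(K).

H_2 ≅ Z.

K has 9 vertices, 27 edges, 18 triangles.
rank ∂_2 = 17, rank ∂_3 = 0 ⇒ b_2 = 18 − 17 − 0 = 1. So H_2 ≅ Z.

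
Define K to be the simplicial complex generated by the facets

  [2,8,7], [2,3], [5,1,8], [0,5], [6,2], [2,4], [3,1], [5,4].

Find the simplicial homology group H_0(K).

Fix the vertex order 0 < 1 < 2 < 3 < 4 < 5 < 6 < 7 < 8 and write every simplex with vertices in increasing order. Then dim K = 2 and the simplices of K are:

  0-simplices (9): [0], [1], [2], [3], [4], [5], [6], [7], [8]
  1-simplices (12): [0,5], [1,3], [1,5], [1,8], [2,3], [2,4], [2,6], [2,7], [2,8], [4,5], [5,8], [7,8]
  2-simplices (2): [1,5,8], [2,7,8]

so the chain groups are C_0 ≅ Z^9, C_1 ≅ Z^12, C_2 ≅ Z^2.

The boundary map ∂_1: C_1 → C_0 maps an edge to its endpoints' difference, ∂[p,q] = q − p.
This gives a 9×12 integer matrix of rank 8; reducing to Smith normal form yields diagonal entries (1,1,1,1,1,1,1,1).

∂_2: C_2 → C_1 maps a triangle to the signed sum of its edges. For instance
  ∂[2,7,8] = [7,8] − [2,8] + [2,7],
  ∂[1,5,8] = [5,8] − [1,8] + [1,5].
The 12×2 boundary matrix has rank 2 and Smith normal form diag(1,1).

Computing H_k = (kernel of ∂_k) / (image of ∂_{k+1}):

  H_0: rank C_0 − rank ∂_1 = 9 − 8 = 1, and the invariant factors of ∂_1 are all 1, so H_0 = Z.

H_0 ≅ Z.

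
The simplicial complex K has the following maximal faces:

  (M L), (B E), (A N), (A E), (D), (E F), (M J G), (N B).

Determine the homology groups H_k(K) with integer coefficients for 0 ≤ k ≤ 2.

H_0 ≅ Z^3,  H_1 ≅ Z,  H_2 = 0.

Take the total order A < B < D < E < F < G < J < L < M < N on the vertex set. Then K (dimension 2) consists of the simplices:

  0-simplices (10): A, B, D, E, F, G, J, L, M, N
  1-simplices (9): AE, AN, BE, BN, EF, GJ, GM, JM, LM
  2-simplices (1): GJM

so the chain groups are C_0 ≅ Z^10, C_1 ≅ Z^9, C_2 ≅ Z^1.

∂_1: C_1 → C_0 maps an edge to its endpoints' difference, ∂[p,q] = q − p.
The 10×9 boundary matrix has rank 7 and Smith normal form diag(1,1,1,1,1,1,1).

The boundary map ∂_2: C_2 → C_1 acts by ∂[p,q,r] = [q,r] − [p,r] + [p,q]. For instance
  ∂GJM = JM − GM + GJ.
The resulting 9×1 matrix has rank 1, and its Smith normal form has invariant factors (1).

Reading off H_k = ker ∂_k / im ∂_{k+1}:

  H_0: rank C_0 − rank ∂_1 = 10 − 7 = 3, and the invariant factors of ∂_1 are all 1, so H_0 = Z^3.
  H_1: rank ker ∂_1 − rank ∂_2 = (9 − 7) − 1 = 1, and the invariant factors of ∂_2 are all 1, so H_1 = Z.
  H_2: rank ker ∂_2 − rank ∂_3 = (1 − 1) − 0 = 0, and there is no ∂_3, so H_2 = 0.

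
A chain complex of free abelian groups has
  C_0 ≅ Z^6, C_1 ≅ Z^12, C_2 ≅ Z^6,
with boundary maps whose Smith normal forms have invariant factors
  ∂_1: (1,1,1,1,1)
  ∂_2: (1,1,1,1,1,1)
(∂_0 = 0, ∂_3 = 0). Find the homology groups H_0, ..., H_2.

H_0 = Z,  H_1 = Z,  H_2 = 0.

H_0: b_0 = 6 − 0 − 5 = 1; torsion from ∂_1 factors > 1: none. So H_0 = Z.
H_1: b_1 = 12 − 5 − 6 = 1; torsion from ∂_2 factors > 1: none. So H_1 = Z.
H_2: b_2 = 6 − 6 − 0 = 0; torsion from ∂_3 factors > 1: none. So H_2 = 0.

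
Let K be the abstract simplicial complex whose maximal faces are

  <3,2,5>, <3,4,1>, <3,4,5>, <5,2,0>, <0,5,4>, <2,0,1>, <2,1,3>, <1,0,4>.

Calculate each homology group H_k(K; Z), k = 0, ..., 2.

H_0 = Z,  H_1 = 0,  H_2 = Z.

Fix the vertex order 0 < 1 < 2 < 3 < 4 < 5 and write every simplex with vertices in increasing order. Then dim K = 2 and the simplices of K are:

  0-simplices (6): [0], [1], [2], [3], [4], [5]
  1-simplices (12): [0,1], [0,2], [0,4], [0,5], [1,2], [1,3], [1,4], [2,3], [2,5], [3,4], [3,5], [4,5]
  2-simplices (8): [0,1,2], [0,1,4], [0,2,5], [0,4,5], [1,2,3], [1,3,4], [2,3,5], [3,4,5]

giving chain groups C_0 ≅ Z^6, C_1 ≅ Z^12, C_2 ≅ Z^8.

∂_1: C_1 → C_0 is given by ∂[p,q] = [q] − [p]. For instance
  ∂[1,3] = [3] − [1].
As a 6×12 matrix over Z this has rank 5, with invariant factors (1,1,1,1,1).

Boundary ∂_2: C_2 → C_1 acts by ∂[p,q,r] = [q,r] − [p,r] + [p,q]. For instance
  ∂[2,3,5] = [3,5] − [2,5] + [2,3],
  ∂[1,2,3] = [2,3] − [1,3] + [1,2].
This gives a 12×8 integer matrix of rank 7; reducing to Smith normal form yields diagonal entries (1,1,1,1,1,1,1).

From H_k ≅ ker(∂_k) / im(∂_{k+1}) we obtain:

  H_0: rank C_0 − rank ∂_1 = 6 − 5 = 1, and the invariant factors of ∂_1 are all 1, so H_0 ≅ Z.
  H_1: rank ker ∂_1 − rank ∂_2 = (12 − 5) − 7 = 0, and the invariant factors of ∂_2 are all 1, so H_1 ≅ 0.
  H_2: rank ker ∂_2 − rank ∂_3 = (8 − 7) − 0 = 1, and there is no ∂_3, so H_2 ≅ Z.

As a check, the Euler characteristic is 6 − 12 + 8 = 2, which agrees with 1 − 0 + 1 = 2.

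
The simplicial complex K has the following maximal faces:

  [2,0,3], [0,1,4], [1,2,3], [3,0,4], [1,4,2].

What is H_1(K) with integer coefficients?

Take the total order 0 < 1 < 2 < 3 < 4 on the vertex set. Then K (dimension 2) consists of the simplices:

  0-simplices (5): [0], [1], [2], [3], [4]
  1-simplices (10): [0,1], [0,2], [0,3], [0,4], [1,2], [1,3], [1,4], [2,3], [2,4], [3,4]
  2-simplices (5): [0,1,4], [0,2,3], [0,3,4], [1,2,3], [1,2,4]

Hence C_0 ≅ Z^5, C_1 ≅ Z^10, C_2 ≅ Z^5.

The boundary map ∂_1: C_1 → C_0 sends each edge [p,q] (with p < q) to q − p. For instance
  ∂[0,4] = [4] − [0].
The resulting 5×10 matrix has rank 4, and its Smith normal form has invariant factors (1,1,1,1).

The boundary map ∂_2: C_2 → C_1 acts by ∂[p,q,r] = [q,r] − [p,r] + [p,q]. For instance
  ∂[0,3,4] = [3,4] − [0,4] + [0,3],
  ∂[0,2,3] = [2,3] − [0,3] + [0,2].
As a 10×5 matrix over Z this has rank 5, with invariant factors (1,1,1,1,1).

Computing H_k = (kernel of ∂_k) / (image of ∂_{k+1}):

  H_1: rank ker ∂_1 − rank ∂_2 = (10 − 4) − 5 = 1, and the invariant factors of ∂_2 are all 1, so H_1 ≅ Z.

H_1 = Z.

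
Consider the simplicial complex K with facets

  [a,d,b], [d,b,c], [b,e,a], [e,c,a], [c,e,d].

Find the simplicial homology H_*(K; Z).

H_0 ≅ Z,  H_1 ≅ Z,  H_2 = 0.

Order the vertices as a < b < c < d < e. Listing each simplex with vertices in this order, K has dimension 2 with simplices:

  0-simplices (5): a, b, c, d, e
  1-simplices (10): ab, ac, ad, ae, bc, bd, be, cd, ce, de
  2-simplices (5): abd, abe, ace, bcd, cde

so the chain groups are C_0 ≅ Z^5, C_1 ≅ Z^10, C_2 ≅ Z^5.

Boundary ∂_1: C_1 → C_0 maps an edge to its endpoints' difference, ∂[p,q] = q − p.
The 5×10 boundary matrix has rank 4 and Smith normal form diag(1,1,1,1).

The boundary map ∂_2: C_2 → C_1 sends each 2-simplex [p,q,r] to [q,r] − [p,r] + [p,q]. For instance
  ∂bcd = cd − bd + bc,
  ∂ace = ce − ae + ac.
The resulting 10×5 matrix has rank 5, and its Smith normal form has invariant factors (1,1,1,1,1).

Now H_k = ker ∂_k / im ∂_{k+1}, so:

  H_0: rank C_0 − rank ∂_1 = 5 − 4 = 1, and the invariant factors of ∂_1 are all 1, so H_0 = Z.
  H_1: rank ker ∂_1 − rank ∂_2 = (10 − 4) − 5 = 1, and the invariant factors of ∂_2 are all 1, so H_1 = Z.
  H_2: rank ker ∂_2 − rank ∂_3 = (5 − 5) − 0 = 0, and there is no ∂_3, so H_2 = 0.

(K is a triangulation of the Möbius band.)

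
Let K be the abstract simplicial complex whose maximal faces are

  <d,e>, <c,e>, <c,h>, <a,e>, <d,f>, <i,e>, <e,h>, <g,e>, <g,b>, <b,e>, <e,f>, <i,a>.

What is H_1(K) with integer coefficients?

H_1 ≅ Z^4.

We work with the vertex ordering a < b < c < d < e < f < g < h < i. The simplices of K, each written with vertices in increasing order, are:

  0-simplices (9): a, b, c, d, e, f, g, h, i
  1-simplices (12): ae, ai, be, bg, ce, ch, de, df, ef, eg, eh, ei

giving chain groups C_0 ≅ Z^9, C_1 ≅ Z^12.

The boundary map ∂_1: C_1 → C_0 maps an edge to its endpoints' difference, ∂[p,q] = q − p. For instance
  ∂ae = e − a.
The resulting 9×12 matrix has rank 8, and its Smith normal form has invariant factors (1,1,1,1,1,1,1,1).

Now H_k = ker ∂_k / im ∂_{k+1}, so:

  H_1: rank ker ∂_1 − rank ∂_2 = (12 − 8) − 0 = 4, and there is no ∂_2, so H_1 ≅ Z^4.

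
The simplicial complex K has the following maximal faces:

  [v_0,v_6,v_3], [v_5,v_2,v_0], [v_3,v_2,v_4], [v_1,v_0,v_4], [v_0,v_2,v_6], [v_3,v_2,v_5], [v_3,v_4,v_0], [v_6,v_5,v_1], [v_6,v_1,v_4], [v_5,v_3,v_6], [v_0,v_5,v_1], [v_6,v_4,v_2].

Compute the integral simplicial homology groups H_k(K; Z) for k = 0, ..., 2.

K has 7 vertices, 18 edges, 12 triangles.
rank ∂_0 = 0, rank ∂_1 = 6 ⇒ b_0 = 7 − 0 − 6 = 1; all invariant factors of ∂_1 are 1 so no torsion. So H_0 ≅ Z.
rank ∂_1 = 6, rank ∂_2 = 12 ⇒ b_1 = 18 − 6 − 12 = 0; ∂_2 has invariant factor(s) [2] giving torsion. So H_1 ≅ Z/2.
rank ∂_2 = 12, rank ∂_3 = 0 ⇒ b_2 = 12 − 12 − 0 = 0. So H_2 ≅ 0.

H_0 ≅ Z,  H_1 ≅ Z/2,  H_2 = 0.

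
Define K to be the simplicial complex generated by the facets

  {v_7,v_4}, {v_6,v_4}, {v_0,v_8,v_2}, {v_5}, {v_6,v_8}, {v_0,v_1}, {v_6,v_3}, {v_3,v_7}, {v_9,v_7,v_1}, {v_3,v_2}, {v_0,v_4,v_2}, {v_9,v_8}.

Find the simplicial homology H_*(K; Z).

Take the total order v_0 < v_1 < v_2 < v_3 < v_4 < v_5 < v_6 < v_7 < v_8 < v_9 on the vertex set. Then K (dimension 2) consists of the simplices:

  0-simplices (10): [v_0], [v_1], [v_2], [v_3], [v_4], [v_5], [v_6], [v_7], [v_8], [v_9]
  1-simplices (16): (16 of them)
  2-simplices (3): [v_0,v_2,v_4], [v_0,v_2,v_8], [v_1,v_7,v_9]

Hence C_0 ≅ Z^10, C_1 ≅ Z^16, C_2 ≅ Z^3.

Boundary ∂_1: C_1 → C_0 sends each edge [p,q] (with p < q) to q − p. For instance
  ∂[v_7,v_9] = [v_9] − [v_7].
The resulting 10×16 matrix has rank 8, and its Smith normal form has invariant factors (1,1,1,1,1,1,1,1).

∂_2: C_2 → C_1 sends each 2-simplex [p,q,r] to [q,r] − [p,r] + [p,q]. For instance
  ∂[v_0,v_2,v_8] = [v_2,v_8] − [v_0,v_8] + [v_0,v_2],
  ∂[v_0,v_2,v_4] = [v_2,v_4] − [v_0,v_4] + [v_0,v_2].
This gives a 16×3 integer matrix of rank 3; reducing to Smith normal form yields diagonal entries (1,1,1).

Reading off H_k = ker ∂_k / im ∂_{k+1}:

  H_0: rank C_0 − rank ∂_1 = 10 − 8 = 2, and the invariant factors of ∂_1 are all 1, so H_0 ≅ Z^2.
  H_1: rank ker ∂_1 − rank ∂_2 = (16 − 8) − 3 = 5, and the invariant factors of ∂_2 are all 1, so H_1 ≅ Z^5.
  H_2: rank ker ∂_2 − rank ∂_3 = (3 − 3) − 0 = 0, and there is no ∂_3, so H_2 ≅ 0.

H_0 ≅ Z^2,  H_1 ≅ Z^5,  H_2 = 0.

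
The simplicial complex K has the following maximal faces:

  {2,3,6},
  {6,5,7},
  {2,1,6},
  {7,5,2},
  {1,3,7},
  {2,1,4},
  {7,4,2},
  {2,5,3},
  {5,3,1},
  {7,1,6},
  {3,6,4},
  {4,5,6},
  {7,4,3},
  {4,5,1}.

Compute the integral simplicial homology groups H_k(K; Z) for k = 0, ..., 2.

Fix the vertex order 1 < 2 < 3 < 4 < 5 < 6 < 7 and write every simplex with vertices in increasing order. Then dim K = 2 and the simplices of K are:

  0-simplices (7): [1], [2], [3], [4], [5], [6], [7]
  1-simplices (21): [1,2], [1,3], [1,4], [1,5], [1,6], [1,7], [2,3], [2,4], [2,5], [2,6], [2,7], [3,4], [3,5], [3,6], [3,7], [4,5], [4,6], [4,7], [5,6], [5,7], [6,7]
  2-simplices (14): [1,2,4], [1,2,6], [1,3,5], [1,3,7], [1,4,5], [1,6,7], [2,3,5], [2,3,6], [2,4,7], [2,5,7], [3,4,6], [3,4,7], [4,5,6], [5,6,7]

Hence C_0 ≅ Z^7, C_1 ≅ Z^21, C_2 ≅ Z^14.

The boundary map ∂_1: C_1 → C_0 sends each edge [p,q] (with p < q) to q − p. For instance
  ∂[2,7] = [7] − [2].
The 7×21 boundary matrix has rank 6 and Smith normal form diag(1,1,1,1,1,1).

∂_2: C_2 → C_1 sends each 2-simplex [p,q,r] to [q,r] − [p,r] + [p,q]. For instance
  ∂[5,6,7] = [6,7] − [5,7] + [5,6],
  ∂[1,3,5] = [3,5] − [1,5] + [1,3].
The 21×14 boundary matrix has rank 13 and Smith normal form diag(1,1,1,1,1,1,1,1,1,1,1,1,1).

Now H_k = ker ∂_k / im ∂_{k+1}, so:

  H_0: rank C_0 − rank ∂_1 = 7 − 6 = 1, and the invariant factors of ∂_1 are all 1, so H_0 = Z.
  H_1: rank ker ∂_1 − rank ∂_2 = (21 − 6) − 13 = 2, and the invariant factors of ∂_2 are all 1, so H_1 = Z^2.
  H_2: rank ker ∂_2 − rank ∂_3 = (14 − 13) − 0 = 1, and there is no ∂_3, so H_2 = Z.

As a check, the Euler characteristic is 7 − 21 + 14 = 0, which agrees with 1 − 2 + 1 = 0.

H_0 ≅ Z,  H_1 ≅ Z^2,  H_2 ≅ Z.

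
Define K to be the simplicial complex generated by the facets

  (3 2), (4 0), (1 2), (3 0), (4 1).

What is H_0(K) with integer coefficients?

Order the vertices as 0 < 1 < 2 < 3 < 4. Listing each simplex with vertices in this order, K has dimension 1 with simplices:

  0-simplices (5): [0], [1], [2], [3], [4]
  1-simplices (5): [0,3], [0,4], [1,2], [1,4], [2,3]

Hence C_0 ≅ Z^5, C_1 ≅ Z^5.

Boundary ∂_1: C_1 → C_0 sends each edge [p,q] (with p < q) to q − p. For instance
  ∂[1,2] = [2] − [1].
As a 5×5 matrix over Z this has rank 4, with invariant factors (1,1,1,1).

Computing H_k = (kernel of ∂_k) / (image of ∂_{k+1}):

  H_0: rank C_0 − rank ∂_1 = 5 − 4 = 1, and the invariant factors of ∂_1 are all 1, so H_0 ≅ Z.

(K is a triangulation of the circle S^1.)

H_0 ≅ Z.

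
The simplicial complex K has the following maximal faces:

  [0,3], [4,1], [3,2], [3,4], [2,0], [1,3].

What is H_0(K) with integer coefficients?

Fix the vertex order 0 < 1 < 2 < 3 < 4 and write every simplex with vertices in increasing order. Then dim K = 1 and the simplices of K are:

  0-simplices (5): [0], [1], [2], [3], [4]
  1-simplices (6): [0,2], [0,3], [1,3], [1,4], [2,3], [3,4]

giving chain groups C_0 ≅ Z^5, C_1 ≅ Z^6.

The boundary map ∂_1: C_1 → C_0 maps an edge to its endpoints' difference, ∂[p,q] = q − p. For instance
  ∂[1,4] = [4] − [1].
This gives a 5×6 integer matrix of rank 4; reducing to Smith normal form yields diagonal entries (1,1,1,1).

From H_k ≅ ker(∂_k) / im(∂_{k+1}) we obtain:

  H_0: rank C_0 − rank ∂_1 = 5 − 4 = 1, and the invariant factors of ∂_1 are all 1, so H_0 ≅ Z.

H_0 ≅ Z.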